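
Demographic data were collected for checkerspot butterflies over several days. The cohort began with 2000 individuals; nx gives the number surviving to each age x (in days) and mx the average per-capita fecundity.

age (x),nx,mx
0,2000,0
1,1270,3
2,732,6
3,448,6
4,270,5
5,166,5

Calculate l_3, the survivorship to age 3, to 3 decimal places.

0.224

l_3 = n_3/n_0 = 448/2000 = 0.224 → 0.224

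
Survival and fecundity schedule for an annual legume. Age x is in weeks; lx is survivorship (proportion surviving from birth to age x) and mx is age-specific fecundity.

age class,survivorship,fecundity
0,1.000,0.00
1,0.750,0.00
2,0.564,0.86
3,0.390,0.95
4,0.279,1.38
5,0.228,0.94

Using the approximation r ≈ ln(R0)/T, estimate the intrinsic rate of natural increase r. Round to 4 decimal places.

0.1162

R0 = Σ lx·mx = 0 + 0 + 0.48504 + 0.3705 + 0.38502 + 0.21432 = 1.45488
Σ x·lx·mx = 4.69326; T = 4.69326/1.45488 = 3.22587…
r ≈ ln(R0)/T = ln(1.45488)/3.22587… = 0.116224… → 0.1162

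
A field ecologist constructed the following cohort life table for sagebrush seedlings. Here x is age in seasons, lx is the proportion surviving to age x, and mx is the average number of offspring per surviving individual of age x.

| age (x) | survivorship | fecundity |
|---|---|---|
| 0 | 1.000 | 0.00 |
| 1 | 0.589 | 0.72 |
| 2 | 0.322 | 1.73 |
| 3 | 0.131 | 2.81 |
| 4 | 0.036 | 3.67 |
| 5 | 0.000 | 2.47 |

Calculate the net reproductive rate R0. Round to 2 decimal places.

lx·mx by age: 0, 0.42408, 0.55706, 0.36811, 0.13212, 0
R0 = Σ lx·mx = 1.48137 → 1.48

1.48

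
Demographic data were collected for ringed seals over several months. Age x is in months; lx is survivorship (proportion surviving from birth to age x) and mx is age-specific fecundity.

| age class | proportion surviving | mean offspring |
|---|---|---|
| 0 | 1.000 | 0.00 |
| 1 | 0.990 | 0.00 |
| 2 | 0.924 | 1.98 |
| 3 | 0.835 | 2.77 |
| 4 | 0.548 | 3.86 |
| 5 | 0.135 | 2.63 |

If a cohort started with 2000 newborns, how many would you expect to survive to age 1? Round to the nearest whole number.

1980

Expected survivors = N0 · l_1 = 2000 × 0.990 = 1980 → 1980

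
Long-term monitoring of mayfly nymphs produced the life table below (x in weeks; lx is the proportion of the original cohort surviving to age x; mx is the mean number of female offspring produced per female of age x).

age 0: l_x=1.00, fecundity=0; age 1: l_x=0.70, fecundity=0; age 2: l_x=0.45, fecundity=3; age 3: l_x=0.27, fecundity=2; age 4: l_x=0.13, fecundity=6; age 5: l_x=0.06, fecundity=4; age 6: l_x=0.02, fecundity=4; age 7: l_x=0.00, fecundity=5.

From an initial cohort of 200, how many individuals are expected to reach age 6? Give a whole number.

Expected survivors = N0 · l_6 = 200 × 0.02 = 4 → 4

4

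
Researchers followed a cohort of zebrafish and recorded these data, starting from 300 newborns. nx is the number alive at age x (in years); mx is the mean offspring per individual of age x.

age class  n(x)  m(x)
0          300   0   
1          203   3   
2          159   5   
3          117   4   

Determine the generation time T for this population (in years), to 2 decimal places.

lx = nx/n0 = nx/300: 1, 0.67667…, 0.53, 0.39
lx·mx: 0, 2.03…, 2.65, 1.56 → R0 = 6.24…
x·lx·mx: 0, 2.03…, 5.3, 4.68 → Σ = 12.01…
T = 12.01… / 6.24… = 1.924679… → 1.92

1.92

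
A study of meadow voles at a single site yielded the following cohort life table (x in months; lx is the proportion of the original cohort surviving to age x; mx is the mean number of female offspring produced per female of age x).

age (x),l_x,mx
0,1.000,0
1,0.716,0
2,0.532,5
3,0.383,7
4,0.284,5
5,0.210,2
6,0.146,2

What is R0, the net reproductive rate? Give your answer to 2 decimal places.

7.47

lx·mx by age: 0, 0, 2.66, 2.681, 1.42, 0.42, 0.292
R0 = Σ lx·mx = 7.473 → 7.47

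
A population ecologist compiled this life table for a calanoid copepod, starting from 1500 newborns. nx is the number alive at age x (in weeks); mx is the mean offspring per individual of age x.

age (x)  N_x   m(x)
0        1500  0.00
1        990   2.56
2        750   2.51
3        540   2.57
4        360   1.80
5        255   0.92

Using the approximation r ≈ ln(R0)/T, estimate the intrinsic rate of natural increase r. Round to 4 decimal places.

lx = nx/n0 = nx/1500: 1, 0.66, 0.5, 0.36, 0.24, 0.17
R0 = Σ lx·mx = 0 + 1.6896 + 1.255 + 0.9252 + 0.432 + 0.1564 = 4.4582
Σ x·lx·mx = 9.4852; T = 9.4852/4.4582 = 2.12759…
r ≈ ln(R0)/T = ln(4.4582)/2.12759… = 0.702555… → 0.7026

0.7026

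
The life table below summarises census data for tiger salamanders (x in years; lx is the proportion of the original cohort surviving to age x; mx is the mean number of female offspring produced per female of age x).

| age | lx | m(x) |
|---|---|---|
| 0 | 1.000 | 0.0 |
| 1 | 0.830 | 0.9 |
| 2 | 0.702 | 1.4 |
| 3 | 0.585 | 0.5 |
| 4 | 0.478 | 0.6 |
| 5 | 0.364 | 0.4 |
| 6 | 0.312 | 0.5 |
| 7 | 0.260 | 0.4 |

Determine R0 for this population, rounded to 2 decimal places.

2.71

lx·mx by age: 0, 0.747, 0.9828, 0.2925, 0.2868, 0.1456, 0.156, 0.104
R0 = Σ lx·mx = 2.7147 → 2.71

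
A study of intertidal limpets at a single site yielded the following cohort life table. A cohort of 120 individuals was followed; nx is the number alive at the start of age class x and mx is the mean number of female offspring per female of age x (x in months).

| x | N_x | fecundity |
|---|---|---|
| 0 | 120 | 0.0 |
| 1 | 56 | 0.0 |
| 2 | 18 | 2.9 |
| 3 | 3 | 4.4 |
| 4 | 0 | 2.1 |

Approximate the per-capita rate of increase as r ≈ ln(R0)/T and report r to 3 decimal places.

lx = nx/n0 = nx/120: 1, 0.46667…, 0.15, 0.025, 0
R0 = Σ lx·mx = 0 + 0 + 0.435 + 0.11 + 0 = 0.545…
Σ x·lx·mx = 1.2…; T = 1.2…/0.545… = 2.20183…
r ≈ ln(R0)/T = ln(0.545…)/2.20183… = -0.27567… → -0.276

-0.276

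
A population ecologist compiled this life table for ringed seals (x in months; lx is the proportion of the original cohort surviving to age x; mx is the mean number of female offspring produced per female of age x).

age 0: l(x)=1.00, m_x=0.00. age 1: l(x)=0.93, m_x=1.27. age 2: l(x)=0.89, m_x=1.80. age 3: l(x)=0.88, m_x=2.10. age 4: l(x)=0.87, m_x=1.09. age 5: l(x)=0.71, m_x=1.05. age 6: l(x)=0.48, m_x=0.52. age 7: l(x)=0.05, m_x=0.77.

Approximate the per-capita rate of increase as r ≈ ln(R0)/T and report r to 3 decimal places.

R0 = Σ lx·mx = 0 + 1.1811 + 1.602 + 1.848 + 0.9483 + 0.7455 + 0.2496 + 0.0385 = 6.613
Σ x·lx·mx = 19.2169; T = 19.2169/6.613 = 2.90593…
r ≈ ln(R0)/T = ln(6.613)/2.90593… = 0.65006… → 0.650

0.650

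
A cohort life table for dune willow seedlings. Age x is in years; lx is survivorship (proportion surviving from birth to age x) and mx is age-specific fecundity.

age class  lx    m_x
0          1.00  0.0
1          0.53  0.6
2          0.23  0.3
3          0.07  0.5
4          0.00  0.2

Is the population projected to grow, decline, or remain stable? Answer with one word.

declining

R0 = Σ lx·mx = 0 + 0.318 + 0.069 + 0.035 + 0 = 0.422
R0 < 1, so the population is declining.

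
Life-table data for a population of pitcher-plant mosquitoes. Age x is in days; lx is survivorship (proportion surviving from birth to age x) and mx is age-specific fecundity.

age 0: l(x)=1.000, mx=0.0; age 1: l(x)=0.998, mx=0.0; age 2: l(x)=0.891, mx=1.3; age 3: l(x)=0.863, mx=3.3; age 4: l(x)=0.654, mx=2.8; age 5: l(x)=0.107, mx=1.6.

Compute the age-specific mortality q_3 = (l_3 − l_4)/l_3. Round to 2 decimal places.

q_3 = (l_3 − l_4) / l_3 = (0.863 − 0.654) / 0.863
     = 0.209 / 0.863 = 0.242178… → 0.24

0.24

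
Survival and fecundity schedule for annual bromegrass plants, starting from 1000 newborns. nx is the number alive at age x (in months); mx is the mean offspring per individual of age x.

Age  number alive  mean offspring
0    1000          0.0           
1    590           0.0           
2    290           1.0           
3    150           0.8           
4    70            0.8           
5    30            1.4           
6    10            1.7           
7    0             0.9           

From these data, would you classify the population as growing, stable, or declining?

lx = nx/n0 = nx/1000: 1, 0.59, 0.29, 0.15, 0.07, 0.03, 0.01, 0
R0 = Σ lx·mx = 0 + 0 + 0.29 + 0.12 + 0.056 + 0.042 + 0.017 + 0 = 0.525
R0 < 1, so the population is declining.

declining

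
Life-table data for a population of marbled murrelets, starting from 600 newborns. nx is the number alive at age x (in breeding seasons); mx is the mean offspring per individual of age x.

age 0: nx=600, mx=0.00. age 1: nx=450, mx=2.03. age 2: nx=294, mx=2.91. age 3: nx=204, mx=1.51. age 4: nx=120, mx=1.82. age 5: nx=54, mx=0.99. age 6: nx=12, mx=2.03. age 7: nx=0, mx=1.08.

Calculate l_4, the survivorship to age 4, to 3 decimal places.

0.200

l_4 = n_4/n_0 = 120/600 = 0.2 → 0.200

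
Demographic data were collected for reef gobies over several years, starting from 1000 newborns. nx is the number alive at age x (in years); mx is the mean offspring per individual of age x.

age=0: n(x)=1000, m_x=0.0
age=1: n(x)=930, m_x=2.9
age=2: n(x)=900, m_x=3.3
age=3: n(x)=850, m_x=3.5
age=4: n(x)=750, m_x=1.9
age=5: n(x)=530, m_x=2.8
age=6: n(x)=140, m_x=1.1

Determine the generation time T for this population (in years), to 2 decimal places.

lx = nx/n0 = nx/1000: 1, 0.93, 0.9, 0.85, 0.75, 0.53, 0.14
lx·mx: 0, 2.697, 2.97, 2.975, 1.425, 1.484, 0.154 → R0 = 11.705
x·lx·mx: 0, 2.697, 5.94, 8.925, 5.7, 7.42, 0.924 → Σ = 31.606
T = 31.606 / 11.705 = 2.700214… → 2.70

2.70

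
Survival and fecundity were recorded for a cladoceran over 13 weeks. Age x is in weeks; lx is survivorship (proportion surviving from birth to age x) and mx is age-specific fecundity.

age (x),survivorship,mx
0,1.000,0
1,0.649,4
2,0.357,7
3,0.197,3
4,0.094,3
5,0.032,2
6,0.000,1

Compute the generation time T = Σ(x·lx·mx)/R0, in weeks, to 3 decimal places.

1.793

lx·mx: 0, 2.596, 2.499, 0.591, 0.282, 0.064, 0 → R0 = 6.032
x·lx·mx: 0, 2.596, 4.998, 1.773, 1.128, 0.32, 0 → Σ = 10.815
T = 10.815 / 6.032 = 1.792938… → 1.793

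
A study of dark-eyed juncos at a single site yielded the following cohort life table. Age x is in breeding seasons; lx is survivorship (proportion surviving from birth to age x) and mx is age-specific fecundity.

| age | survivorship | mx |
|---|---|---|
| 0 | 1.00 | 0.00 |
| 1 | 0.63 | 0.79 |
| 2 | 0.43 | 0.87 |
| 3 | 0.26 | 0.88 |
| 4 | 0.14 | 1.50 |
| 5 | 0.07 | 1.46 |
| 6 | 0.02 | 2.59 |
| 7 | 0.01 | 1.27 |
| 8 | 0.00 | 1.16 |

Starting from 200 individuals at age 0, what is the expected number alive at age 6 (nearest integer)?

4

Expected survivors = N0 · l_6 = 200 × 0.02 = 4 → 4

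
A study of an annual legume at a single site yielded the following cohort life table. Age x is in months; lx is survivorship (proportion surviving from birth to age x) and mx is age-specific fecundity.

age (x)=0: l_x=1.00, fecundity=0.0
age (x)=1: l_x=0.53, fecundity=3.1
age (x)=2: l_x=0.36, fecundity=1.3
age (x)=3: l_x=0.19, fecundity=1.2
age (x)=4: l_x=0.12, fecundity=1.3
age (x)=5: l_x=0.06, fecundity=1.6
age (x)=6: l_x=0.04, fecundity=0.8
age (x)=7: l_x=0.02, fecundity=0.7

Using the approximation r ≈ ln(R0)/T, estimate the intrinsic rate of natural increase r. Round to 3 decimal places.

0.549

R0 = Σ lx·mx = 0 + 1.643 + 0.468 + 0.228 + 0.156 + 0.096 + 0.032 + 0.014 = 2.637
Σ x·lx·mx = 4.657; T = 4.657/2.637 = 1.76602…
r ≈ ln(R0)/T = ln(2.637)/1.76602… = 0.54905… → 0.549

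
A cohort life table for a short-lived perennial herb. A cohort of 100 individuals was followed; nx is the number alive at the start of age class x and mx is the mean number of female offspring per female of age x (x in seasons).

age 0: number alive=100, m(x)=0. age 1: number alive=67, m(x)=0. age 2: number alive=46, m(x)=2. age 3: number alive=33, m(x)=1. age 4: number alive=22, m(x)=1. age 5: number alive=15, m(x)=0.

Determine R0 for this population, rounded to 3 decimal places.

1.470

lx = nx/n0 = nx/100: 1, 0.67, 0.46, 0.33, 0.22, 0.15
lx·mx by age: 0, 0, 0.92, 0.33, 0.22, 0
R0 = Σ lx·mx = 1.47 → 1.470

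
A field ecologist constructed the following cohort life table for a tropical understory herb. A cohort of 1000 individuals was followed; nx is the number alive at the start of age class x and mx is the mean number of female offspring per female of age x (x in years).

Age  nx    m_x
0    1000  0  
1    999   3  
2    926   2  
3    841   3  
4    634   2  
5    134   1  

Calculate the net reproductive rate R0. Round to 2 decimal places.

8.77

lx = nx/n0 = nx/1000: 1, 0.999, 0.926, 0.841, 0.634, 0.134
lx·mx by age: 0, 2.997, 1.852, 2.523, 1.268, 0.134
R0 = Σ lx·mx = 8.774 → 8.77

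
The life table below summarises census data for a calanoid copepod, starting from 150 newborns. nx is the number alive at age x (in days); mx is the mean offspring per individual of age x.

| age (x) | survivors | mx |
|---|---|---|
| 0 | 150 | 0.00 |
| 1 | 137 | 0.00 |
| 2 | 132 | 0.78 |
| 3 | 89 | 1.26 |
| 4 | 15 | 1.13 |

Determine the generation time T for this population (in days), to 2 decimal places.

lx = nx/n0 = nx/150: 1, 0.91333…, 0.88, 0.59333…, 0.1
lx·mx: 0, 0, 0.6864, 0.7476…, 0.113 → R0 = 1.547…
x·lx·mx: 0, 0, 1.3728, 2.2428…, 0.452 → Σ = 4.0676…
T = 4.0676… / 1.547… = 2.629347… → 2.63

2.63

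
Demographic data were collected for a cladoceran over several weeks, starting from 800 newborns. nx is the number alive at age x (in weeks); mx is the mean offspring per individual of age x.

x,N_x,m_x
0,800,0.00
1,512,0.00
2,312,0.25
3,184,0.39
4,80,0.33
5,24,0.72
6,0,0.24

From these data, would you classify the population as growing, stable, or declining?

lx = nx/n0 = nx/800: 1, 0.64, 0.39, 0.23, 0.1, 0.03, 0
R0 = Σ lx·mx = 0 + 0 + 0.0975 + 0.0897 + 0.033 + 0.0216 + 0 = 0.2418
R0 < 1, so the population is declining.

declining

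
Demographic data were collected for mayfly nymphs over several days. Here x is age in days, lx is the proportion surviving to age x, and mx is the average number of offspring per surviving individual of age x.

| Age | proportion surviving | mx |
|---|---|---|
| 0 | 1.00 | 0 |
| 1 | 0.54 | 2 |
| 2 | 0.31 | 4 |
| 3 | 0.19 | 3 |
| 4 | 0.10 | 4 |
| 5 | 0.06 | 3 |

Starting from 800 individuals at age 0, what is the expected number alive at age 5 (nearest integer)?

Expected survivors = N0 · l_5 = 800 × 0.06 = 48 → 48

48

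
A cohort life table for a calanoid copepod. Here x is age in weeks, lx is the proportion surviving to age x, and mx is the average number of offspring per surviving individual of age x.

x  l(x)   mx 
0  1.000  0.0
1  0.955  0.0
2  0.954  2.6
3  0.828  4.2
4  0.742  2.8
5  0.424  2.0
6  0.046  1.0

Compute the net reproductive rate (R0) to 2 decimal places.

lx·mx by age: 0, 0, 2.4804, 3.4776, 2.0776, 0.848, 0.046
R0 = Σ lx·mx = 8.9296 → 8.93

8.93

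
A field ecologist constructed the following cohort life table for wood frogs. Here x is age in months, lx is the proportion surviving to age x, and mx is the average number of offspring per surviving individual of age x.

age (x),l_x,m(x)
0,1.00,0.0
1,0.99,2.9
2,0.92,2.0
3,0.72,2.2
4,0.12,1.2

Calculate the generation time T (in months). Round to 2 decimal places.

1.84

lx·mx: 0, 2.871, 1.84, 1.584, 0.144 → R0 = 6.439
x·lx·mx: 0, 2.871, 3.68, 4.752, 0.576 → Σ = 11.879
T = 11.879 / 6.439 = 1.844852… → 1.84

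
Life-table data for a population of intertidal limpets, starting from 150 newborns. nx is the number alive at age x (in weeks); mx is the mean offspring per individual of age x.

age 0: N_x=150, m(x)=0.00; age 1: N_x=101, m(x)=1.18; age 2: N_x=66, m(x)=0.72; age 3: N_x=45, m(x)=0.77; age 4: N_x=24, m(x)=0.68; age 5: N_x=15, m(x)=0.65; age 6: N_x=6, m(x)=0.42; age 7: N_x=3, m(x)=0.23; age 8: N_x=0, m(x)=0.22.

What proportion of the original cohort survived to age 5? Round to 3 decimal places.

0.100

l_5 = n_5/n_0 = 15/150 = 0.1 → 0.100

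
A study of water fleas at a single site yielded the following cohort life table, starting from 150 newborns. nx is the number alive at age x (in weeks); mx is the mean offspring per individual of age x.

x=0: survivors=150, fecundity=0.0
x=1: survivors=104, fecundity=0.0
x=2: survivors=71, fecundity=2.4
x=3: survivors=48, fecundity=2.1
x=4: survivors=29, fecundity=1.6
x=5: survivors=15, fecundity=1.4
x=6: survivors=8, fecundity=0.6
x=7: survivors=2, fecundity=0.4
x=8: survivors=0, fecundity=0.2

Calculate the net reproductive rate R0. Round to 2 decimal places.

lx = nx/n0 = nx/150: 1, 0.69333…, 0.47333…, 0.32, 0.19333…, 0.1, 0.05333…, 0.01333…, 0
lx·mx by age: 0, 0, 1.136…, 0.672, 0.309333…, 0.14, 0.032…, 0.005333…, 0
R0 = Σ lx·mx = 2.294667… → 2.29

2.29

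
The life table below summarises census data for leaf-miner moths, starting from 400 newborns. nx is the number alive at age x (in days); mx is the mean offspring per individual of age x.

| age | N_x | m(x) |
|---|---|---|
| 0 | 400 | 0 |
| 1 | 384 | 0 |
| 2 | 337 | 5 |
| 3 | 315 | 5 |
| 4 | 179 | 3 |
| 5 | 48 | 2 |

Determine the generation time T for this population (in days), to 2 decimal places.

lx = nx/n0 = nx/400: 1, 0.96, 0.8425, 0.7875, 0.4475, 0.12
lx·mx: 0, 0, 4.2125, 3.9375, 1.3425, 0.24 → R0 = 9.7325
x·lx·mx: 0, 0, 8.425, 11.8125, 5.37, 1.2 → Σ = 26.8075
T = 26.8075 / 9.7325 = 2.754431… → 2.75

2.75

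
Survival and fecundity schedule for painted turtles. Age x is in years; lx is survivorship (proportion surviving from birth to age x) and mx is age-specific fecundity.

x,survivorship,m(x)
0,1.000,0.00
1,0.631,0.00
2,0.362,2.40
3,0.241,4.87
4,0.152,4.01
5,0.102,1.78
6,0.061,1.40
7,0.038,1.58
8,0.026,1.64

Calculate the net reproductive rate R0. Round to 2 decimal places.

3.02

lx·mx by age: 0, 0, 0.8688, 1.17367, 0.60952, 0.18156, 0.0854, 0.06004, 0.04264
R0 = Σ lx·mx = 3.02163 → 3.02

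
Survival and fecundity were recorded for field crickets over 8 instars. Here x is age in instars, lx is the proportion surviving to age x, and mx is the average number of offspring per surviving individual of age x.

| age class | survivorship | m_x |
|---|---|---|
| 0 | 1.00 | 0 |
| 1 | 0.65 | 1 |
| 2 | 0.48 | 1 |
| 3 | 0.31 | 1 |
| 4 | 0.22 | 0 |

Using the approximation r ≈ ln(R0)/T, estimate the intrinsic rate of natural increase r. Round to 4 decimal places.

R0 = Σ lx·mx = 0 + 0.65 + 0.48 + 0.31 + 0 = 1.44
Σ x·lx·mx = 2.54; T = 2.54/1.44 = 1.76389…
r ≈ ln(R0)/T = ln(1.44)/1.76389… = 0.206727… → 0.2067

0.2067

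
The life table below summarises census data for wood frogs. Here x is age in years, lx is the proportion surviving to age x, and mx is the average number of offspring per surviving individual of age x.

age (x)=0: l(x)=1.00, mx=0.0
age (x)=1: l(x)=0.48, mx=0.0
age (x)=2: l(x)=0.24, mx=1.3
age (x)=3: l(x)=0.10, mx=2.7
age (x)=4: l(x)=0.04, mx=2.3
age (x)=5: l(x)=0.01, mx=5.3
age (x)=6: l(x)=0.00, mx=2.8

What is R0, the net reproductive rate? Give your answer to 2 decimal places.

lx·mx by age: 0, 0, 0.312, 0.27, 0.092, 0.053, 0
R0 = Σ lx·mx = 0.727 → 0.73

0.73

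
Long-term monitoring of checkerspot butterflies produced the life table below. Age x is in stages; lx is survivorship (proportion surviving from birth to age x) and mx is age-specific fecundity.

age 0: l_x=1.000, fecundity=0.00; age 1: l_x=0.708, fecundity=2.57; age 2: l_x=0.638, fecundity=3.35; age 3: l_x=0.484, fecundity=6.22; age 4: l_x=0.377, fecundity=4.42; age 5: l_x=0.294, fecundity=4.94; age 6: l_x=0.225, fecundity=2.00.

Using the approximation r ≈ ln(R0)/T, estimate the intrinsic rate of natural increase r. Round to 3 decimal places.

R0 = Σ lx·mx = 0 + 1.81956 + 2.1373 + 3.01048 + 1.66634 + 1.45236 + 0.45 = 10.53604
Σ x·lx·mx = 31.75276; T = 31.75276/10.53604 = 3.01373…
r ≈ ln(R0)/T = ln(10.53604)/3.01373… = 0.78136… → 0.781

0.781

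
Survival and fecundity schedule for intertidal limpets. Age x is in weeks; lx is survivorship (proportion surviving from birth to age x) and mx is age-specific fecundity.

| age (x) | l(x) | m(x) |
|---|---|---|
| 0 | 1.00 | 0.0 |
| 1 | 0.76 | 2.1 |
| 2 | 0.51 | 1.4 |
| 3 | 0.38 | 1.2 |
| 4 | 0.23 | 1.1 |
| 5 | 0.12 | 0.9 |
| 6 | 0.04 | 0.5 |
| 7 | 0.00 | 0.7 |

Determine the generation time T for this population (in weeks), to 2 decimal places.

lx·mx: 0, 1.596, 0.714, 0.456, 0.253, 0.108, 0.02, 0 → R0 = 3.147
x·lx·mx: 0, 1.596, 1.428, 1.368, 1.012, 0.54, 0.12, 0 → Σ = 6.064
T = 6.064 / 3.147 = 1.926915… → 1.93

1.93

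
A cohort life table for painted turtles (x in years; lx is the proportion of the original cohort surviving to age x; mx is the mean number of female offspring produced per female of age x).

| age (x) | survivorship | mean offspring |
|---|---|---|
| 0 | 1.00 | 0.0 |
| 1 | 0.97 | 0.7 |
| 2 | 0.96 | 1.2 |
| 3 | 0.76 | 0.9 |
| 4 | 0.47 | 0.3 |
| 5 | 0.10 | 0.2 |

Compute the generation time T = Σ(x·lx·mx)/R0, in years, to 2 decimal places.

2.13

lx·mx: 0, 0.679, 1.152, 0.684, 0.141, 0.02 → R0 = 2.676
x·lx·mx: 0, 0.679, 2.304, 2.052, 0.564, 0.1 → Σ = 5.699
T = 5.699 / 2.676 = 2.129671… → 2.13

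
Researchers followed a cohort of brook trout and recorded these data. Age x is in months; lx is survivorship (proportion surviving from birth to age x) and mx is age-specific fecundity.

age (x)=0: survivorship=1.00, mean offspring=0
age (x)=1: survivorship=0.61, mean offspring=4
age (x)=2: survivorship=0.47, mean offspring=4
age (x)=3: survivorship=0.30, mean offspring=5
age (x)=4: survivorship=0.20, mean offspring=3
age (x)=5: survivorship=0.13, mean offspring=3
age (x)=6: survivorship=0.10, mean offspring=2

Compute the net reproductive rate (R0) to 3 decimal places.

lx·mx by age: 0, 2.44, 1.88, 1.5, 0.6, 0.39, 0.2
R0 = Σ lx·mx = 7.01 → 7.010

7.010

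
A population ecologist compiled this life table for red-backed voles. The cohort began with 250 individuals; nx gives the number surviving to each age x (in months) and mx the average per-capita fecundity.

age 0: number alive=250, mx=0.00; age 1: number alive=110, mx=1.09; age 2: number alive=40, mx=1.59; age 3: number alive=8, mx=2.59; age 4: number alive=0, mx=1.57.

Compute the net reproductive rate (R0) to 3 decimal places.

lx = nx/n0 = nx/250: 1, 0.44, 0.16, 0.032, 0
lx·mx by age: 0, 0.4796, 0.2544, 0.08288, 0
R0 = Σ lx·mx = 0.81688 → 0.817

0.817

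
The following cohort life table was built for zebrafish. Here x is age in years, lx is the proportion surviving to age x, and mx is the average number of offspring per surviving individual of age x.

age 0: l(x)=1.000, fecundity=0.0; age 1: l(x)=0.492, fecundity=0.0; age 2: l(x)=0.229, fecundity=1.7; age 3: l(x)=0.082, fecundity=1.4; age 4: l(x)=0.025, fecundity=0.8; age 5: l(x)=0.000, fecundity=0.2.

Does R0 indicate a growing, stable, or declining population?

R0 = Σ lx·mx = 0 + 0 + 0.3893 + 0.1148 + 0.02 + 0 = 0.5241
R0 < 1, so the population is declining.

declining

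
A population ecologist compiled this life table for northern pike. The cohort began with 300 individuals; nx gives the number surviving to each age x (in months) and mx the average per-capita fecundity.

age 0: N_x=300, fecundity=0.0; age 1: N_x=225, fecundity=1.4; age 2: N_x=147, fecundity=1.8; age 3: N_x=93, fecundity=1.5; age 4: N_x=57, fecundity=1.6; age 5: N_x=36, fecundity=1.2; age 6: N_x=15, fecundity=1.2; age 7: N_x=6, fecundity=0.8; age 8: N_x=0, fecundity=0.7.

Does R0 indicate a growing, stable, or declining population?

lx = nx/n0 = nx/300: 1, 0.75, 0.49, 0.31, 0.19, 0.12, 0.05, 0.02, 0
R0 = Σ lx·mx = 0 + 1.05 + 0.882 + 0.465 + 0.304 + 0.144 + 0.06 + 0.016 + 0 = 2.921
R0 > 1, so the population is growing.

growing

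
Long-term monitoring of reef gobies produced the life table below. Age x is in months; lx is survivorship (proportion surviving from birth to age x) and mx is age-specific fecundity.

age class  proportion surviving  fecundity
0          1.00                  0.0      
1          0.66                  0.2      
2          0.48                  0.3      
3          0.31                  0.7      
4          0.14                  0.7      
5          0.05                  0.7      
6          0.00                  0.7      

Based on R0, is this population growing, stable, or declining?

declining

R0 = Σ lx·mx = 0 + 0.132 + 0.144 + 0.217 + 0.098 + 0.035 + 0 = 0.626
R0 < 1, so the population is declining.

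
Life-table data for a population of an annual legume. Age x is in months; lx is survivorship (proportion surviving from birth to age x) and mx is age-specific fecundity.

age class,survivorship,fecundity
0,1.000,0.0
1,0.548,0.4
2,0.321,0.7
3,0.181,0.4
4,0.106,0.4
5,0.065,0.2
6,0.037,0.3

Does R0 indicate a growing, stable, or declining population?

declining

R0 = Σ lx·mx = 0 + 0.2192 + 0.2247 + 0.0724 + 0.0424 + 0.013 + 0.0111 = 0.5828
R0 < 1, so the population is declining.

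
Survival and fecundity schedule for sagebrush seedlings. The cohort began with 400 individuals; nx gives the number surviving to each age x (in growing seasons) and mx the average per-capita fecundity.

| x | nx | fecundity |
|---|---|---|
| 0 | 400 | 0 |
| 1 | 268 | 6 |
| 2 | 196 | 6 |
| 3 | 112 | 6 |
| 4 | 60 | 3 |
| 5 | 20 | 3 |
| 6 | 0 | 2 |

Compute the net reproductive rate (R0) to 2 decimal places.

9.24

lx = nx/n0 = nx/400: 1, 0.67, 0.49, 0.28, 0.15, 0.05, 0
lx·mx by age: 0, 4.02, 2.94, 1.68, 0.45, 0.15, 0
R0 = Σ lx·mx = 9.24 → 9.24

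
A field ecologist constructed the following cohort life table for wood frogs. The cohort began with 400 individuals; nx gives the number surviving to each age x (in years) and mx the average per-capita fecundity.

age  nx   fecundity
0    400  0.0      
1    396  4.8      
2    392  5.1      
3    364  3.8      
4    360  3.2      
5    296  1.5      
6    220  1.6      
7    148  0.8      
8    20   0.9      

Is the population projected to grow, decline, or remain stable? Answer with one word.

growing

lx = nx/n0 = nx/400: 1, 0.99, 0.98, 0.91, 0.9, 0.74, 0.55, 0.37, 0.05
R0 = Σ lx·mx = 0 + 4.752 + 4.998 + 3.458 + 2.88 + 1.11 + 0.88 + 0.296 + 0.045 = 18.419
R0 > 1, so the population is growing.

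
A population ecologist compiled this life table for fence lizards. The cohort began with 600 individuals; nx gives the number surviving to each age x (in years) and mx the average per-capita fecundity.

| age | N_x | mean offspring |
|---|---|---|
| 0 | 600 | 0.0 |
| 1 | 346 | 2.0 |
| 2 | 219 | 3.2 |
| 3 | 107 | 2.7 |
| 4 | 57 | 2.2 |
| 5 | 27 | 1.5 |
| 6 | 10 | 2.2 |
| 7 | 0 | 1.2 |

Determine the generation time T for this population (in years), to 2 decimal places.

2.03

lx = nx/n0 = nx/600: 1, 0.57667…, 0.365, 0.17833…, 0.095, 0.045, 0.01667…, 0
lx·mx: 0, 1.153333…, 1.168, 0.4815…, 0.209, 0.0675, 0.036667…, 0 → R0 = 3.116…
x·lx·mx: 0, 1.153333…, 2.336, 1.4445…, 0.836, 0.3375, 0.22…, 0 → Σ = 6.327333…
T = 6.327333… / 3.116… = 2.030595… → 2.03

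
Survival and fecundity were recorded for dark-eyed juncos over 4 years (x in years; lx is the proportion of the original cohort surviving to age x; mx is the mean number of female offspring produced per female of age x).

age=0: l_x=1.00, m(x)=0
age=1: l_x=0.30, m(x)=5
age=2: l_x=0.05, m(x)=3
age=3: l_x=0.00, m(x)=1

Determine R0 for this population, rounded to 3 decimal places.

lx·mx by age: 0, 1.5, 0.15, 0
R0 = Σ lx·mx = 1.65 → 1.650

1.650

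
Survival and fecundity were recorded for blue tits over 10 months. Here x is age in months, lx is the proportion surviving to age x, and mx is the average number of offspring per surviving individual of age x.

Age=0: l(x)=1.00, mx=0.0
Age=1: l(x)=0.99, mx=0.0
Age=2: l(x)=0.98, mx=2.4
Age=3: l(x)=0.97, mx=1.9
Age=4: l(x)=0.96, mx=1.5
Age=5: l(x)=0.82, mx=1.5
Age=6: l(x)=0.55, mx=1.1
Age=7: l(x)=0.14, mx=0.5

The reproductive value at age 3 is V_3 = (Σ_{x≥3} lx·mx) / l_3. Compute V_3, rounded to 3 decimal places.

5.348

lx·mx for x ≥ 3: 1.843, 1.44, 1.23, 0.605, 0.07 → sum = 5.188
V_3 = 5.188 / l_3 = 5.188 / 0.97 = 5.348454… → 5.348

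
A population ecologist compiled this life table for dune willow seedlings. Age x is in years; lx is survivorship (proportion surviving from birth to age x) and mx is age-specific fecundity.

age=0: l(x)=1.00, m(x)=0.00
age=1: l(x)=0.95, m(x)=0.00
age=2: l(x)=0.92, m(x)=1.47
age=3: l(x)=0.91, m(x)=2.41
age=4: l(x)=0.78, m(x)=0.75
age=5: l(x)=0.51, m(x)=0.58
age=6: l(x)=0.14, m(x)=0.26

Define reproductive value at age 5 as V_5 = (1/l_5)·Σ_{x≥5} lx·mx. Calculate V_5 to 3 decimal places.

lx·mx for x ≥ 5: 0.2958, 0.0364 → sum = 0.3322
V_5 = 0.3322 / l_5 = 0.3322 / 0.51 = 0.651373… → 0.651

0.651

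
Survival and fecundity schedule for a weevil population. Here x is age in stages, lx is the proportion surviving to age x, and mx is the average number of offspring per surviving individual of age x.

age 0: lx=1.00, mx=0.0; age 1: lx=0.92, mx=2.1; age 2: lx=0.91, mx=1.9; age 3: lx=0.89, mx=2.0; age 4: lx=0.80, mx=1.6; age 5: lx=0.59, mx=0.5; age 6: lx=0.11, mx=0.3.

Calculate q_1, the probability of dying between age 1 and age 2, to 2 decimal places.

q_1 = (l_1 − l_2) / l_1 = (0.92 − 0.91) / 0.92
     = 0.01 / 0.92 = 0.01087… → 0.01

0.01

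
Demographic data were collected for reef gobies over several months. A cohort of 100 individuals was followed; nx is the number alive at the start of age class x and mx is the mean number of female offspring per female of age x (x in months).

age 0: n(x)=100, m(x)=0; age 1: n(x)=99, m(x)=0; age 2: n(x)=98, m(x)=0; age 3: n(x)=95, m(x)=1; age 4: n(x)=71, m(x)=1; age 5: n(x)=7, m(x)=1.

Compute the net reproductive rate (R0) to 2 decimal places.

lx = nx/n0 = nx/100: 1, 0.99, 0.98, 0.95, 0.71, 0.07
lx·mx by age: 0, 0, 0, 0.95, 0.71, 0.07
R0 = Σ lx·mx = 1.73 → 1.73

1.73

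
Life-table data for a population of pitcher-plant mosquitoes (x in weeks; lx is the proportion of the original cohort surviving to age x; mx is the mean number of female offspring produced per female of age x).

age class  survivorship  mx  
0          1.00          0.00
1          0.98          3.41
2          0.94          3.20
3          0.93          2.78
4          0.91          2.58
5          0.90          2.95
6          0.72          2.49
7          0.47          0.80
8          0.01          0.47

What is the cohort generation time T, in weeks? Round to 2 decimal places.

3.30

lx·mx: 0, 3.3418, 3.008, 2.5854, 2.3478, 2.655, 1.7928, 0.376, 0.0047 → R0 = 16.1115
x·lx·mx: 0, 3.3418, 6.016, 7.7562, 9.3912, 13.275, 10.7568, 2.632, 0.0376 → Σ = 53.2066
T = 53.2066 / 16.1115 = 3.302399… → 3.30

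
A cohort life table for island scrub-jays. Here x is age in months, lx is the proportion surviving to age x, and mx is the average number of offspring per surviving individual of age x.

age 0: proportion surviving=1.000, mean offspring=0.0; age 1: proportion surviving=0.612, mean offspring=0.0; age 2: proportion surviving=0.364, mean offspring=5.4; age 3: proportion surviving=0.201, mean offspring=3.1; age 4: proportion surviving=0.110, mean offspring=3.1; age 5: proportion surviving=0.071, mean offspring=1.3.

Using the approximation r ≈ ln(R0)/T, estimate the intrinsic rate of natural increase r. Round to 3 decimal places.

R0 = Σ lx·mx = 0 + 0 + 1.9656 + 0.6231 + 0.341 + 0.0923 = 3.022
Σ x·lx·mx = 7.626; T = 7.626/3.022 = 2.52349…
r ≈ ln(R0)/T = ln(3.022)/2.52349… = 0.43825… → 0.438

0.438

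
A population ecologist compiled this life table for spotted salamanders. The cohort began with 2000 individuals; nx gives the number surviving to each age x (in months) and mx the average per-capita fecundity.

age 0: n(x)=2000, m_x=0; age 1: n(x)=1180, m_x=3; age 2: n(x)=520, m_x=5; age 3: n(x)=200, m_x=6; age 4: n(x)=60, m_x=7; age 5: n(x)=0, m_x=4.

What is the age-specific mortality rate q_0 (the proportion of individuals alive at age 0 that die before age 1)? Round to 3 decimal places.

lx = nx/n0 = nx/2000: 1, 0.59, 0.26, 0.1, 0.03, 0
q_0 = (l_0 − l_1) / l_0 = (1 − 0.59) / 1
     = 0.41 / 1 = 0.41 → 0.410

0.410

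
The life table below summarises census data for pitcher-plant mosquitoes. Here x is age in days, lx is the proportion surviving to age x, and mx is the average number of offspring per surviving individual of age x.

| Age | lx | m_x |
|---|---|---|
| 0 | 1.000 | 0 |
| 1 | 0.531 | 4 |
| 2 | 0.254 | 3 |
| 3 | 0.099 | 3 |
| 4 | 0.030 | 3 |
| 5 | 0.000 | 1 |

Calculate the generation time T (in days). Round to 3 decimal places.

1.497

lx·mx: 0, 2.124, 0.762, 0.297, 0.09, 0 → R0 = 3.273
x·lx·mx: 0, 2.124, 1.524, 0.891, 0.36, 0 → Σ = 4.899
T = 4.899 / 3.273 = 1.496792… → 1.497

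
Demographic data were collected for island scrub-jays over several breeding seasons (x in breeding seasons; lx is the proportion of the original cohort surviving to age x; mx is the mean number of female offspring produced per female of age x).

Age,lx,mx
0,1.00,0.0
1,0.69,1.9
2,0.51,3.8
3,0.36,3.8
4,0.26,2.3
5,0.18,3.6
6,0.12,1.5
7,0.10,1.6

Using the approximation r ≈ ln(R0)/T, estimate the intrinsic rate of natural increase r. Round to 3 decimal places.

0.661

R0 = Σ lx·mx = 0 + 1.311 + 1.938 + 1.368 + 0.598 + 0.648 + 0.18 + 0.16 = 6.203
Σ x·lx·mx = 17.123; T = 17.123/6.203 = 2.76044…
r ≈ ln(R0)/T = ln(6.203)/2.76044… = 0.66114… → 0.661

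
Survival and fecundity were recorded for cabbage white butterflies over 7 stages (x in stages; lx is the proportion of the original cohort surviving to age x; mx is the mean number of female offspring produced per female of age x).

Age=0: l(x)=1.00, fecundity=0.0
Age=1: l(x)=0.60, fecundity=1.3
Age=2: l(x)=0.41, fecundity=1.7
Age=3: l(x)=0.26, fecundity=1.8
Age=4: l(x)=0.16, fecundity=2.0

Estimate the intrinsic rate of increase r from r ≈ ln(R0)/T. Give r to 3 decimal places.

R0 = Σ lx·mx = 0 + 0.78 + 0.697 + 0.468 + 0.32 = 2.265
Σ x·lx·mx = 4.858; T = 4.858/2.265 = 2.14481…
r ≈ ln(R0)/T = ln(2.265)/2.14481… = 0.38119… → 0.381

0.381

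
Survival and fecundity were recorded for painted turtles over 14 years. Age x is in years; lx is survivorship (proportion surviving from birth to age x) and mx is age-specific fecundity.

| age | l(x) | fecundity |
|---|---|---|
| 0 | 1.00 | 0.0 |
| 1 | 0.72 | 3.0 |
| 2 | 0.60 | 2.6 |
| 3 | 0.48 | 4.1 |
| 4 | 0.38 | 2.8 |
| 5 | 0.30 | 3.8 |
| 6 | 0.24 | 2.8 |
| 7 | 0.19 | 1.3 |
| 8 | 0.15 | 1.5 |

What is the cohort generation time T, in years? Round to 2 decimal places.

3.18

lx·mx: 0, 2.16, 1.56, 1.968, 1.064, 1.14, 0.672, 0.247, 0.225 → R0 = 9.036
x·lx·mx: 0, 2.16, 3.12, 5.904, 4.256, 5.7, 4.032, 1.729, 1.8 → Σ = 28.701
T = 28.701 / 9.036 = 3.176295… → 3.18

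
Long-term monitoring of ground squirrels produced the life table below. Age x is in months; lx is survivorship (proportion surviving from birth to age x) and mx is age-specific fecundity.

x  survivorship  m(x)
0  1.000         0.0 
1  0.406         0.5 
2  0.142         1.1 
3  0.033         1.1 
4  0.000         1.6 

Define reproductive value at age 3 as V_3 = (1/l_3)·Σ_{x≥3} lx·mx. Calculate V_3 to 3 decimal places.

lx·mx for x ≥ 3: 0.0363, 0 → sum = 0.0363
V_3 = 0.0363 / l_3 = 0.0363 / 0.033 = 1.1 → 1.100

1.100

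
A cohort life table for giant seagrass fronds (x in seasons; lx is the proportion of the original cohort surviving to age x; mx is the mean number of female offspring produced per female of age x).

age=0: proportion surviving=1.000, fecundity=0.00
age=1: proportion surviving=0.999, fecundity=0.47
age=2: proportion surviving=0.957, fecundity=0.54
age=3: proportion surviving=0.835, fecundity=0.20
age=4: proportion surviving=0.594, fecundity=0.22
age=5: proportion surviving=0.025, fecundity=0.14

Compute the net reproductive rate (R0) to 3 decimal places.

1.287

lx·mx by age: 0, 0.46953, 0.51678, 0.167, 0.13068, 0.0035
R0 = Σ lx·mx = 1.28749 → 1.287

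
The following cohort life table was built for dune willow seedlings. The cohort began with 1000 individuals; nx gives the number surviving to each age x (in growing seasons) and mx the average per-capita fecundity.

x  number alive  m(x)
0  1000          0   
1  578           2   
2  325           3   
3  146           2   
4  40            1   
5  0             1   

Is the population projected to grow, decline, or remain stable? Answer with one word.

lx = nx/n0 = nx/1000: 1, 0.578, 0.325, 0.146, 0.04, 0
R0 = Σ lx·mx = 0 + 1.156 + 0.975 + 0.292 + 0.04 + 0 = 2.463
R0 > 1, so the population is growing.

growing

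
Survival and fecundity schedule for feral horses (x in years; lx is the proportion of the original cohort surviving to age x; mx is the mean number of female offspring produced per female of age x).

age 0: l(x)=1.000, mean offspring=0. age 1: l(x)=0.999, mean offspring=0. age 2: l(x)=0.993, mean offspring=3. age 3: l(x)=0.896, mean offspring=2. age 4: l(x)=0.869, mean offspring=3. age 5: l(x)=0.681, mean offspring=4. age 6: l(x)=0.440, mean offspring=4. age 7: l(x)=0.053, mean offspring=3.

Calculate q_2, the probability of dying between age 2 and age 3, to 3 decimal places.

0.098

q_2 = (l_2 − l_3) / l_2 = (0.993 − 0.896) / 0.993
     = 0.097 / 0.993 = 0.097684… → 0.098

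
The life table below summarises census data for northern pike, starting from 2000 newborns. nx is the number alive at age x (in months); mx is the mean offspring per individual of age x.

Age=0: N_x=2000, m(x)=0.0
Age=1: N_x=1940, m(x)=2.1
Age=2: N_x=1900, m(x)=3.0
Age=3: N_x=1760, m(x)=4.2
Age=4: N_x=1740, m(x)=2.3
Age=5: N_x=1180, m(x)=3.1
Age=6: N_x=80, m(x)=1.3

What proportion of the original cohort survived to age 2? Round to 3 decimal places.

0.950

l_2 = n_2/n_0 = 1900/2000 = 0.95 → 0.950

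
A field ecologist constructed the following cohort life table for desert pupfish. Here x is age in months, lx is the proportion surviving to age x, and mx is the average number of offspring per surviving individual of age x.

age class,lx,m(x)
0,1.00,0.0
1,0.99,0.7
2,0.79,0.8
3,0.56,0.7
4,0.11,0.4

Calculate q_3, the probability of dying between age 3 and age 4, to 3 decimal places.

q_3 = (l_3 − l_4) / l_3 = (0.56 − 0.11) / 0.56
     = 0.45 / 0.56 = 0.803571… → 0.804

0.804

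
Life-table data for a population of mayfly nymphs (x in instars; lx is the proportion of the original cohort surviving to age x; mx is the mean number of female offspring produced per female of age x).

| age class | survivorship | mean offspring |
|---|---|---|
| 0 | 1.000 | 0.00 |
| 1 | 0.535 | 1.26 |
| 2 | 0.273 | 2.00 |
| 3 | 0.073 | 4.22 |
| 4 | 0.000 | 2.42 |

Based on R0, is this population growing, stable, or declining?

growing

R0 = Σ lx·mx = 0 + 0.6741 + 0.546 + 0.30806 + 0 = 1.52816
R0 > 1, so the population is growing.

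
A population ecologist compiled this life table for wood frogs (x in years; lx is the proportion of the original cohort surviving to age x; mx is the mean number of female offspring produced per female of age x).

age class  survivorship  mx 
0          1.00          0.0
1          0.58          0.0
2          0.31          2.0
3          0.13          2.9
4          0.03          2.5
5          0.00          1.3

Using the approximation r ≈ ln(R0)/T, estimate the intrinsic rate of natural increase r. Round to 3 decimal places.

R0 = Σ lx·mx = 0 + 0 + 0.62 + 0.377 + 0.075 + 0 = 1.072
Σ x·lx·mx = 2.671; T = 2.671/1.072 = 2.4916…
r ≈ ln(R0)/T = ln(1.072)/2.4916… = 0.0279… → 0.028

0.028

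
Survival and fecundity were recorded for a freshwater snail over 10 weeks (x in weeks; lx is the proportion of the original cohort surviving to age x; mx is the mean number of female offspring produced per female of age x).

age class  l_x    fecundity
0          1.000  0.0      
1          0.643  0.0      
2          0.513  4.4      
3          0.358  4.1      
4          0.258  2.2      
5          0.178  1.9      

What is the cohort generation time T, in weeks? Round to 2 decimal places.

lx·mx: 0, 0, 2.2572, 1.4678, 0.5676, 0.3382 → R0 = 4.6308
x·lx·mx: 0, 0, 4.5144, 4.4034, 2.2704, 1.691 → Σ = 12.8792
T = 12.8792 / 4.6308 = 2.781204… → 2.78

2.78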